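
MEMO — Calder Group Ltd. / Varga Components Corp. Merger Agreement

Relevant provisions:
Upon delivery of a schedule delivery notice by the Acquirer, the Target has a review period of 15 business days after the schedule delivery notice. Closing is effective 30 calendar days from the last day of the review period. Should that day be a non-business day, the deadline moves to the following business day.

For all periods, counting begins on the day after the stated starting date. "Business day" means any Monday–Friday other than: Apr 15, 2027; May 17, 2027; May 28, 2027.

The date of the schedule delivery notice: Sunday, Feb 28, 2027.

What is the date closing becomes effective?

Apr 19, 2027

The last day of the review period: 15 business days after Sunday, Feb 28, 2027, skipping weekends — Mar 1, Mar 2, Mar 3, Mar 4, …, Mar 17, Mar 18, Mar 19 — lands on Friday, Mar 19, 2027.
The date closing becomes effective: 30 calendar days after Mar 19, 2027 is Apr 18, 2027. That falls on a Sunday, so it rolls to the next business day, Monday, Apr 19, 2027.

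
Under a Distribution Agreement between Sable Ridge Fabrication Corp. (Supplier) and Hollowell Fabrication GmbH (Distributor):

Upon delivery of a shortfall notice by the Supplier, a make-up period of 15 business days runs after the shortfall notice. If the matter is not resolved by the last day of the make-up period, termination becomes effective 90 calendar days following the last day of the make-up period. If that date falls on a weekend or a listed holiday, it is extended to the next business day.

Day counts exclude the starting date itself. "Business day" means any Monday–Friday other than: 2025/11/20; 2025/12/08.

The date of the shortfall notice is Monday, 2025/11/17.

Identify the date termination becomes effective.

2026/03/10

From Monday, 2025/11/17, 15 business days (Nov 18, Nov 19, Nov 21, Nov 24, …, Dec 5, Dec 9, Dec 10, skipping weekends and the listed holidays on Nov 20, Dec 8) brings us to Wednesday, 2025/12/10, which is the last day of the make-up period.
Adding 90 calendar days to 2025/12/10 gives 2026/03/10, which is the date termination becomes effective. 2026/03/10 is a Tuesday and is not a listed holiday, so no roll-forward applies.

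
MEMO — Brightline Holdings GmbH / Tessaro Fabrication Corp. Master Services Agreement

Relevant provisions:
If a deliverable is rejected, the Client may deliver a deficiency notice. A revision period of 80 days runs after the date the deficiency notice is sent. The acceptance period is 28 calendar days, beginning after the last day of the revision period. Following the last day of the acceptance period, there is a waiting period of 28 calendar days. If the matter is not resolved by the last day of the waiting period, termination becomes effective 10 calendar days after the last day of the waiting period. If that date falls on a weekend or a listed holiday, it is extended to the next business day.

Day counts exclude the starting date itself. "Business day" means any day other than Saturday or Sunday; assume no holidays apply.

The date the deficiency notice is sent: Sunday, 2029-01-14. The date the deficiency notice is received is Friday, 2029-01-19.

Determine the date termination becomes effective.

Adding 80 calendar days to 2029-01-14 gives 2029-04-04, which is the last day of the revision period.
Adding 28 calendar days to 2029-04-04 gives 2029-05-02, which is the last day of the acceptance period.
The last day of the waiting period: 2029-05-02 + 28 days = 2029-05-30.
The date termination becomes effective: 2029-05-30 + 10 days = 2029-06-09. That falls on a Saturday, so it rolls to the next business day, Monday, 2029-06-11.

2029-06-11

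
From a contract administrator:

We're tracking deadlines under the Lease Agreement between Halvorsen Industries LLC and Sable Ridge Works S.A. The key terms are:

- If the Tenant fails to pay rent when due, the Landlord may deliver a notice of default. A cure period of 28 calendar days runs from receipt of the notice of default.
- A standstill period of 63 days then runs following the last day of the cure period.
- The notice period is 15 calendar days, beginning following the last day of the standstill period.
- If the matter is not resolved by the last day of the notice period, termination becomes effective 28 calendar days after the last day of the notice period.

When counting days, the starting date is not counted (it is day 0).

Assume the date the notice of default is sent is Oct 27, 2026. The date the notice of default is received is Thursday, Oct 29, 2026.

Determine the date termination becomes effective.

The last day of the cure period: Oct 29, 2026 + 28 days = Nov 26, 2026.
The last day of the standstill period: 63 calendar days after Nov 26, 2026 is Jan 28, 2027.
The last day of the notice period: 15 calendar days after Jan 28, 2027 is Feb 12, 2027.
Adding 28 calendar days to Feb 12, 2027 gives Mar 12, 2027, which is the date termination becomes effective.

Mar 12, 2027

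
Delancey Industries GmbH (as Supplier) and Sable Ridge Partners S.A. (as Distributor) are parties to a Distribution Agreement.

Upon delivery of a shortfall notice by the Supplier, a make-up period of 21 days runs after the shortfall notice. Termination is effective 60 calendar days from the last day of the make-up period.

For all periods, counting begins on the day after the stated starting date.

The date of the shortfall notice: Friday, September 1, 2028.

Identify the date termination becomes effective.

November 21, 2028

Adding 21 calendar days to September 1, 2028 gives September 22, 2028, which is the last day of the make-up period.
Adding 60 calendar days to September 22, 2028 gives November 21, 2028, which is the date termination becomes effective.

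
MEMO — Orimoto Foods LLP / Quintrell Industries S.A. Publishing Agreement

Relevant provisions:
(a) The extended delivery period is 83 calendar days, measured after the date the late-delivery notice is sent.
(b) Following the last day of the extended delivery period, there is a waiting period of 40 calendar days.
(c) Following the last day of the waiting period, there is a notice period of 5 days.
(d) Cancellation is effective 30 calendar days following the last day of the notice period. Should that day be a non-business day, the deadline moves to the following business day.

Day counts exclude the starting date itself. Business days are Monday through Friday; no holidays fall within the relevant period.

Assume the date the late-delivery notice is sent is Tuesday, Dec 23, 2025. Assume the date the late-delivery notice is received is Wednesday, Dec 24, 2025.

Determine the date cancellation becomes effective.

Jun 1, 2026

The last day of the extended delivery period: Dec 23, 2025 + 83 days = Mar 16, 2026.
The last day of the waiting period: Mar 16, 2026 + 40 days = Apr 25, 2026.
The last day of the notice period: Apr 25, 2026 + 5 days = Apr 30, 2026.
The date cancellation becomes effective: Apr 30, 2026 + 30 days = May 30, 2026. That falls on a Saturday, so it rolls to the next business day, Monday, Jun 1, 2026.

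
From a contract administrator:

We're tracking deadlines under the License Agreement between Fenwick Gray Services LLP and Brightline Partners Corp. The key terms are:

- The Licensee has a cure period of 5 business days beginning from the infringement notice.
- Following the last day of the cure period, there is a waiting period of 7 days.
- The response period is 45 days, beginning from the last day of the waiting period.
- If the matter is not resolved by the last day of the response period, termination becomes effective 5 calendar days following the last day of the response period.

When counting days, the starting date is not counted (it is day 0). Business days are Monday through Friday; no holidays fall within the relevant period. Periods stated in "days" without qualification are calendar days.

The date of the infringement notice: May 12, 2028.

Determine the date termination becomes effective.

The last day of the cure period: 5 business days after Friday, May 12, 2028, skipping weekends — May 15, May 16, May 17, May 18, May 19 — lands on Friday, May 19, 2028.
The last day of the waiting period: 7 calendar days after May 19, 2028 is May 26, 2028.
The last day of the response period: May 26, 2028 + 45 days = Jul 10, 2028.
The date termination becomes effective: Jul 10, 2028 + 5 days = Jul 15, 2028.

Jul 15, 2028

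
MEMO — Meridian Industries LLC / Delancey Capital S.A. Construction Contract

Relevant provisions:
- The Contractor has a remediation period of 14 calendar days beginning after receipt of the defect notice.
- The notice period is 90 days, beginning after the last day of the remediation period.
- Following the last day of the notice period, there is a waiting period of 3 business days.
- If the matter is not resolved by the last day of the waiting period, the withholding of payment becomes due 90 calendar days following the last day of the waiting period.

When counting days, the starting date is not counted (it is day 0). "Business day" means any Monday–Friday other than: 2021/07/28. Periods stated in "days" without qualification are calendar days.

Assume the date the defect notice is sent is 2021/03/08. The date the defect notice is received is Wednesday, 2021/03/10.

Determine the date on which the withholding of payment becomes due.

Adding 14 calendar days to 2021/03/10 gives 2021/03/24, which is the last day of the remediation period.
The last day of the notice period: 90 calendar days after 2021/03/24 is 2021/06/22.
The last day of the waiting period: 3 business days after Tuesday, 2021/06/22, skipping weekends — Jun 23, Jun 24, Jun 25 — lands on Friday, 2021/06/25.
Adding 90 calendar days to 2021/06/25 gives 2021/09/23, which is the date on which the withholding of payment becomes due.

2021/09/23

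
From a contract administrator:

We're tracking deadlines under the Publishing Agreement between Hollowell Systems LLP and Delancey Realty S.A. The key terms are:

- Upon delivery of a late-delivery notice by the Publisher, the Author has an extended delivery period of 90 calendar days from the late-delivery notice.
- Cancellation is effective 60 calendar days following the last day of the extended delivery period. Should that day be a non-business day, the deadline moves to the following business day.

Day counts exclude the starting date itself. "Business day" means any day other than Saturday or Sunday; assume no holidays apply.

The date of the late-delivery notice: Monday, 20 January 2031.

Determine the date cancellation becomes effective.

19 June 2031

Adding 90 calendar days to 20 January 2031 gives 20 April 2031, which is the last day of the extended delivery period.
The date cancellation becomes effective: 20 April 2031 + 60 days = 19 June 2031. 19 June 2031 is a Thursday, so no roll-forward applies.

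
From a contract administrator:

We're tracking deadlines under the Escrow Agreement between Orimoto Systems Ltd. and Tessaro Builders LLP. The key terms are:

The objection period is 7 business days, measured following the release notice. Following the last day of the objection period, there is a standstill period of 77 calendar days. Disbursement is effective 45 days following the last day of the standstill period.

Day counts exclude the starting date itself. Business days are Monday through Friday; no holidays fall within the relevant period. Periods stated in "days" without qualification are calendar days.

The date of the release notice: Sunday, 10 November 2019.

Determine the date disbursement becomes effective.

The last day of the objection period: 7 business days after Sunday, 10 November 2019, skipping weekends — Nov 11, Nov 12, Nov 13, Nov 14, Nov 15, Nov 18, Nov 19 — lands on Tuesday, 19 November 2019.
The last day of the standstill period: 19 November 2019 + 77 days = 4 February 2020.
The date disbursement becomes effective: 4 February 2020 + 45 days = 20 March 2020.

20 March 2020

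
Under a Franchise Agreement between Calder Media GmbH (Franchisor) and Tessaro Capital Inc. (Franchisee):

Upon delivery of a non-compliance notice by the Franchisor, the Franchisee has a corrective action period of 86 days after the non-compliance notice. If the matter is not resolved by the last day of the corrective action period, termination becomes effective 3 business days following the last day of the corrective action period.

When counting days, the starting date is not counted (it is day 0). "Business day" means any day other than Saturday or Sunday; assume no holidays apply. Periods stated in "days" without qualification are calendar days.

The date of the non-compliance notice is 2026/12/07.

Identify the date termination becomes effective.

2027/03/08

Adding 86 calendar days to 2026/12/07 gives 2027/03/03, which is the last day of the corrective action period.
The date termination becomes effective: 3 business days after Wednesday, 2027/03/03, skipping weekends — Mar 4, Mar 5, Mar 8 — lands on Monday, 2027/03/08.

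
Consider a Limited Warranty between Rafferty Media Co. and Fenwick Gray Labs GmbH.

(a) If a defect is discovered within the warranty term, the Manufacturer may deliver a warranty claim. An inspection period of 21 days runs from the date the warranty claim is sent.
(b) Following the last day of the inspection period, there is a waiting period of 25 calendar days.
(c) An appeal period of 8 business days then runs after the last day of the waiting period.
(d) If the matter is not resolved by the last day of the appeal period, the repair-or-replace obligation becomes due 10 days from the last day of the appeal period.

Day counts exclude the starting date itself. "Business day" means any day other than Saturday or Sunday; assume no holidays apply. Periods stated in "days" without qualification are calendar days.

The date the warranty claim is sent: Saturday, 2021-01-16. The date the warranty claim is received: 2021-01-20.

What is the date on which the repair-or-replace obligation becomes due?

2021-03-25

Adding 21 calendar days to 2021-01-16 gives 2021-02-06, which is the last day of the inspection period.
The last day of the waiting period: 25 calendar days after 2021-02-06 is 2021-03-03.
The last day of the appeal period: counting 8 business days from Wednesday, 2021-03-03 (Mar 4, Mar 5, Mar 8, Mar 9, Mar 10, Mar 11, Mar 12, Mar 15, skipping weekends) reaches Monday, 2021-03-15.
The date on which the repair-or-replace obligation becomes due: 10 calendar days after 2021-03-15 is 2021-03-25.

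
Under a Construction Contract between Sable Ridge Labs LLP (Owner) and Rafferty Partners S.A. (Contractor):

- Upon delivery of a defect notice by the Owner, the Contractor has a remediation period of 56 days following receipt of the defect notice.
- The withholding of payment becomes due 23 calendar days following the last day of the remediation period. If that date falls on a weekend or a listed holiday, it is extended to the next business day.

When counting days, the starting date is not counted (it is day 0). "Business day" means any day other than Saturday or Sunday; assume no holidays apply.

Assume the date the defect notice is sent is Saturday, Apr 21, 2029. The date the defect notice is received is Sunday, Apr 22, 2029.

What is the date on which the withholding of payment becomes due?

The last day of the remediation period: Apr 22, 2029 + 56 days = Jun 17, 2029.
The date on which the withholding of payment becomes due: Jun 17, 2029 + 23 days = Jul 10, 2029. Jul 10, 2029 is a Tuesday, so no roll-forward applies.

Jul 10, 2029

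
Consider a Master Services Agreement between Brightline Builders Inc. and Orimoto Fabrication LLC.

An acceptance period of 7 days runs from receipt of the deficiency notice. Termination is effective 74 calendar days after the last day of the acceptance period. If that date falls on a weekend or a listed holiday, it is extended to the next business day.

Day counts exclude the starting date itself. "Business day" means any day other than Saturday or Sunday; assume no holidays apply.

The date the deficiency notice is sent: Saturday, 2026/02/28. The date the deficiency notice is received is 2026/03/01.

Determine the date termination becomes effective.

The last day of the acceptance period: 2026/03/01 + 7 days = 2026/03/08.
The date termination becomes effective: 74 calendar days after 2026/03/08 is 2026/05/21. 2026/05/21 is a Thursday, so no roll-forward applies.

2026/05/21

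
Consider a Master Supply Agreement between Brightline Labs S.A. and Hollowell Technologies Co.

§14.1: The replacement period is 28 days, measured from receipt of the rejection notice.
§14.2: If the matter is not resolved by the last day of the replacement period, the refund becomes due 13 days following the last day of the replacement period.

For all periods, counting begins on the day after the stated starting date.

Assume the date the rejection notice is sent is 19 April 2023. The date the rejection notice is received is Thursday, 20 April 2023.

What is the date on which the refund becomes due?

Adding 28 calendar days to 20 April 2023 gives 18 May 2023, which is the last day of the replacement period.
The date on which the refund becomes due: 13 calendar days after 18 May 2023 is 31 May 2023.

31 May 2023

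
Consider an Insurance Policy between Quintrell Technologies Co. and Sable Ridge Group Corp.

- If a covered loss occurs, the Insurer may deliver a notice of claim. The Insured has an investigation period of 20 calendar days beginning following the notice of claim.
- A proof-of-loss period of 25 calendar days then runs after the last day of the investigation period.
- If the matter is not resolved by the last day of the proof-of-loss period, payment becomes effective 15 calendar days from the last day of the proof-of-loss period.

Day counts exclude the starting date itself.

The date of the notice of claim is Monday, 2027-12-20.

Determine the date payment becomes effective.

Adding 20 calendar days to 2027-12-20 gives 2028-01-09, which is the last day of the investigation period.
Adding 25 calendar days to 2028-01-09 gives 2028-02-03, which is the last day of the proof-of-loss period.
Adding 15 calendar days to 2028-02-03 gives 2028-02-18, which is the date payment becomes effective.

2028-02-18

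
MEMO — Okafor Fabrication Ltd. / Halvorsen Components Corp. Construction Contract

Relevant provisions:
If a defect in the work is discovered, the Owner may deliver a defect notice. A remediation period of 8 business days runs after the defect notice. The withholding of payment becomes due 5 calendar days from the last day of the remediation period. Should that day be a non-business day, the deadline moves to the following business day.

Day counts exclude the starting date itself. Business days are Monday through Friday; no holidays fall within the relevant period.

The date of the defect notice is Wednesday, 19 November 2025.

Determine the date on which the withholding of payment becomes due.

The last day of the remediation period: counting 8 business days from Wednesday, 19 November 2025 (Nov 20, Nov 21, Nov 24, Nov 25, Nov 26, Nov 27, Nov 28, Dec 1, skipping weekends) reaches Monday, 1 December 2025.
The date on which the withholding of payment becomes due: 5 calendar days after 1 December 2025 is 6 December 2025. That falls on a Saturday, so it rolls to the next business day, Monday, 8 December 2025.

8 December 2025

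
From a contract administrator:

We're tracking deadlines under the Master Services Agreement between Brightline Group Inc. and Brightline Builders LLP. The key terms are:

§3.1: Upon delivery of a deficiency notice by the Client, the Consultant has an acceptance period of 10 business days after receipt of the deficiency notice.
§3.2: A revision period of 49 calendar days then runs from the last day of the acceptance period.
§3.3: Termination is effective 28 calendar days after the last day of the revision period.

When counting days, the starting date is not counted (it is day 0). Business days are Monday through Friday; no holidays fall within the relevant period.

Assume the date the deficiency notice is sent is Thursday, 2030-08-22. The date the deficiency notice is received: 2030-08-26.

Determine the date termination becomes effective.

2030-11-25

The last day of the acceptance period: 10 business days after Monday, 2030-08-26, skipping weekends — Aug 27, Aug 28, Aug 29, Aug 30, Sep 2, Sep 3, Sep 4, Sep 5, Sep 6, Sep 9 — lands on Monday, 2030-09-09.
The last day of the revision period: 2030-09-09 + 49 days = 2030-10-28.
Adding 28 calendar days to 2030-10-28 gives 2030-11-25, which is the date termination becomes effective.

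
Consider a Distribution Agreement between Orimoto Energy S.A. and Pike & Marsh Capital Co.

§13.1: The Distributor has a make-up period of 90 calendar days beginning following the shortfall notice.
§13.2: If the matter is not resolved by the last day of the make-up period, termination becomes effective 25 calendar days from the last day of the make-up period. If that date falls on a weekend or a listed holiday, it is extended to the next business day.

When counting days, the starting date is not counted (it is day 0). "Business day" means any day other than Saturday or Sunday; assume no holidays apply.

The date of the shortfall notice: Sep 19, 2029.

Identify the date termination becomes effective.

Jan 14, 2030

The last day of the make-up period: Sep 19, 2029 + 90 days = Dec 18, 2029.
Adding 25 calendar days to Dec 18, 2029 gives Jan 12, 2030, which is the date termination becomes effective. That falls on a Saturday, so it rolls to the next business day, Monday, Jan 14, 2030.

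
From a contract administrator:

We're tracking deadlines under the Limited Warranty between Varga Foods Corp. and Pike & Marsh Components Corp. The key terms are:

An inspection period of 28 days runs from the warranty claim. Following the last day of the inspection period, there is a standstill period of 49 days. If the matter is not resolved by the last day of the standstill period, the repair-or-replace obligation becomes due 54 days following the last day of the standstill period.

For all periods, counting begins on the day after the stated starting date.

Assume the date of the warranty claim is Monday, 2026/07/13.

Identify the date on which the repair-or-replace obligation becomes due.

2026/11/21

The last day of the inspection period: 28 calendar days after 2026/07/13 is 2026/08/10.
The last day of the standstill period: 49 calendar days after 2026/08/10 is 2026/09/28.
The date on which the repair-or-replace obligation becomes due: 2026/09/28 + 54 days = 2026/11/21.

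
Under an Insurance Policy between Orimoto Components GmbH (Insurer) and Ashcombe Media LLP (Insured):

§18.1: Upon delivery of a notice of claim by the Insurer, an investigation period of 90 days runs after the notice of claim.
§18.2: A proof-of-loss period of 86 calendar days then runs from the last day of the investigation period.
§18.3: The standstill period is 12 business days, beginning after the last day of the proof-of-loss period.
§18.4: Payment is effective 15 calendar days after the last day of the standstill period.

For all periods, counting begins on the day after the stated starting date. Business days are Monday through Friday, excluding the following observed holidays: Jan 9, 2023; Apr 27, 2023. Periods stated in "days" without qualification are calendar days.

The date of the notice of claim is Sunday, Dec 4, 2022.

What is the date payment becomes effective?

Adding 90 calendar days to Dec 4, 2022 gives Mar 4, 2023, which is the last day of the investigation period.
Adding 86 calendar days to Mar 4, 2023 gives May 29, 2023, which is the last day of the proof-of-loss period.
The last day of the standstill period: 12 business days after Monday, May 29, 2023, skipping weekends — May 30, May 31, Jun 1, Jun 2, …, Jun 12, Jun 13, Jun 14 — lands on Wednesday, Jun 14, 2023.
The date payment becomes effective: 15 calendar days after Jun 14, 2023 is Jun 29, 2023.

Jun 29, 2023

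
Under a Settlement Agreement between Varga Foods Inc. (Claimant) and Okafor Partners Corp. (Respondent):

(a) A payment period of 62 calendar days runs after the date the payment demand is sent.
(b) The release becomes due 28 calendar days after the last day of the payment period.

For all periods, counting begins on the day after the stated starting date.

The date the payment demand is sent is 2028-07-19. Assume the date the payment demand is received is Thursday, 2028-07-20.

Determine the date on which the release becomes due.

2028-10-17

Adding 62 calendar days to 2028-07-19 gives 2028-09-19, which is the last day of the payment period.
The date on which the release becomes due: 28 calendar days after 2028-09-19 is 2028-10-17.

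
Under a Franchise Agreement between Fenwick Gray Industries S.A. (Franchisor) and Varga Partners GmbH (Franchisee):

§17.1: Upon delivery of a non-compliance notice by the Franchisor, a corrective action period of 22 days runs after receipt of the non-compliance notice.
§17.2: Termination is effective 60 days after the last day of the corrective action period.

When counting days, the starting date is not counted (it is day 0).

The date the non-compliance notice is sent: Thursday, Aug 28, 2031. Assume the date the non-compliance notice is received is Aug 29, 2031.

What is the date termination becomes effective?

The last day of the corrective action period: 22 calendar days after Aug 29, 2031 is Sep 20, 2031.
The date termination becomes effective: Sep 20, 2031 + 60 days = Nov 19, 2031.

Nov 19, 2031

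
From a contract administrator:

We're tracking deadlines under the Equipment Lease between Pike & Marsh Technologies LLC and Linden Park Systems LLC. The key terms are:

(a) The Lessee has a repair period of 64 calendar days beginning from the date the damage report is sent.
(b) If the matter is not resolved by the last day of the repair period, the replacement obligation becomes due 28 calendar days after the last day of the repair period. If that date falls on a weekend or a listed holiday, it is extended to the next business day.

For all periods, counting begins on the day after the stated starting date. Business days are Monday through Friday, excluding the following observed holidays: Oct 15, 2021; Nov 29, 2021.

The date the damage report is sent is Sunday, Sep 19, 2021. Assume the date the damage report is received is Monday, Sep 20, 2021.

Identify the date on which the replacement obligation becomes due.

Dec 20, 2021

The last day of the repair period: Sep 19, 2021 + 64 days = Nov 22, 2021.
Adding 28 calendar days to Nov 22, 2021 gives Dec 20, 2021, which is the date on which the replacement obligation becomes due. Dec 20, 2021 is a Monday and is not a listed holiday, so no roll-forward applies.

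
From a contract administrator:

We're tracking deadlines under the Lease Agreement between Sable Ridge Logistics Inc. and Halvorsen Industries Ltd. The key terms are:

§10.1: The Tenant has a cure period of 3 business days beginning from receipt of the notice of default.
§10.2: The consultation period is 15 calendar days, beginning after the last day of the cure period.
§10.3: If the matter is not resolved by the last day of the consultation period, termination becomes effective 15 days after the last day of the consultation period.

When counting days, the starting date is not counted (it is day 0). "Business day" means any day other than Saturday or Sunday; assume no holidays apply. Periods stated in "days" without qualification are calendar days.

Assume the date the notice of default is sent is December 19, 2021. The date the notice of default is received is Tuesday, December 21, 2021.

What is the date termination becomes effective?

January 23, 2022

The last day of the cure period: counting 3 business days from Tuesday, December 21, 2021 (Dec 22, Dec 23, Dec 24, skipping weekends) reaches Friday, December 24, 2021.
Adding 15 calendar days to December 24, 2021 gives January 8, 2022, which is the last day of the consultation period.
Adding 15 calendar days to January 8, 2022 gives January 23, 2022, which is the date termination becomes effective.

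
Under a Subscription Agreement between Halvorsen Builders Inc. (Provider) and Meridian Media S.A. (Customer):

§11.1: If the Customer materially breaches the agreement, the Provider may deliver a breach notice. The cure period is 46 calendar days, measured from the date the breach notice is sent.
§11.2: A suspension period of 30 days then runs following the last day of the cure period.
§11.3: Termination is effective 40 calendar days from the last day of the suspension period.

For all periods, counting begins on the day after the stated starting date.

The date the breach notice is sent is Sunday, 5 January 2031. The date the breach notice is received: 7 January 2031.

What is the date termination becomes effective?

The last day of the cure period: 46 calendar days after 5 January 2031 is 20 February 2031.
The last day of the suspension period: 30 calendar days after 20 February 2031 is 22 March 2031.
Adding 40 calendar days to 22 March 2031 gives 1 May 2031, which is the date termination becomes effective.

1 May 2031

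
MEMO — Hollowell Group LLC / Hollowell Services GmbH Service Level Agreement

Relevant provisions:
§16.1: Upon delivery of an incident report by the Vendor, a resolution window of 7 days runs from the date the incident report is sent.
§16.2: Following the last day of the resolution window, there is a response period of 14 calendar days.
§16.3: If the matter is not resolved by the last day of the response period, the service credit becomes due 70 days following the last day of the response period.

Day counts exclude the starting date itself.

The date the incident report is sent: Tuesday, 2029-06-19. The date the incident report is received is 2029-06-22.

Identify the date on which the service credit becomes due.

The last day of the resolution window: 7 calendar days after 2029-06-19 is 2029-06-26.
Adding 14 calendar days to 2029-06-26 gives 2029-07-10, which is the last day of the response period.
Adding 70 calendar days to 2029-07-10 gives 2029-09-18, which is the date on which the service credit becomes due.

2029-09-18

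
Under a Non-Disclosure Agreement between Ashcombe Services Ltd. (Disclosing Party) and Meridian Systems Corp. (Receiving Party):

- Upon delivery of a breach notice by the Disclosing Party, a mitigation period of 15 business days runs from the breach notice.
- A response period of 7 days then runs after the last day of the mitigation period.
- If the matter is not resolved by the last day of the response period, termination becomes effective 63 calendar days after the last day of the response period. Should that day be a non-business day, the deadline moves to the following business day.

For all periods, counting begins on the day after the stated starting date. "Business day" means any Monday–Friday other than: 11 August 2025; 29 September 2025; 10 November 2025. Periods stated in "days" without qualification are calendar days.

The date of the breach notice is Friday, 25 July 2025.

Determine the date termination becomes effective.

The last day of the mitigation period: 15 business days after Friday, 25 July 2025, skipping weekends and the listed holiday on Aug 11 — Jul 28, Jul 29, Jul 30, Jul 31, …, Aug 14, Aug 15, Aug 18 — lands on Monday, 18 August 2025.
The last day of the response period: 18 August 2025 + 7 days = 25 August 2025.
Adding 63 calendar days to 25 August 2025 gives 27 October 2025, which is the date termination becomes effective. 27 October 2025 is a Monday and is not a listed holiday, so no roll-forward applies.

27 October 2025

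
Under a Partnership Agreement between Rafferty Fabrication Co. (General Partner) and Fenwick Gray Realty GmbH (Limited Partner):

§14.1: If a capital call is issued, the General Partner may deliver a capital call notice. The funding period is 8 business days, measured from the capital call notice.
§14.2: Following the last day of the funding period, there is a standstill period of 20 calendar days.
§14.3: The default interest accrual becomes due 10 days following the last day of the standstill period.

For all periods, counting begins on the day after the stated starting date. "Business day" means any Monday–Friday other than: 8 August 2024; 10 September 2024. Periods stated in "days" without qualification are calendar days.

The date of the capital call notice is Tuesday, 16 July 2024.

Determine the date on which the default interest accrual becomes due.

The last day of the funding period: 8 business days after Tuesday, 16 July 2024, skipping weekends — Jul 17, Jul 18, Jul 19, Jul 22, Jul 23, Jul 24, Jul 25, Jul 26 — lands on Friday, 26 July 2024.
The last day of the standstill period: 26 July 2024 + 20 days = 15 August 2024.
Adding 10 calendar days to 15 August 2024 gives 25 August 2024, which is the date on which the default interest accrual becomes due.

25 August 2024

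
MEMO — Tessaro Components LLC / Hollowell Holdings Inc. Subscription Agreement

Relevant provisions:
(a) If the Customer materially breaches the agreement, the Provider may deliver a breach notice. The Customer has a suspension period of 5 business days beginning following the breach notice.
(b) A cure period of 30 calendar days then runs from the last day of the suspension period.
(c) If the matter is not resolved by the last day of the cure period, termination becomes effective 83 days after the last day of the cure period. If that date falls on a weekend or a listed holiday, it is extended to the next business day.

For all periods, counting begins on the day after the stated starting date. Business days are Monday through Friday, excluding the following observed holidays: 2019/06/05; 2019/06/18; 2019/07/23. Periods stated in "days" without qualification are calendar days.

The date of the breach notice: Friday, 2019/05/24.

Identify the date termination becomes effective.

From Friday, 2019/05/24, 5 business days (May 27, May 28, May 29, May 30, May 31, skipping weekends) brings us to Friday, 2019/05/31, which is the last day of the suspension period.
The last day of the cure period: 2019/05/31 + 30 days = 2019/06/30.
Adding 83 calendar days to 2019/06/30 gives 2019/09/21, which is the date termination becomes effective. That falls on a Saturday, so it rolls to the next business day, Monday, 2019/09/23.

2019/09/23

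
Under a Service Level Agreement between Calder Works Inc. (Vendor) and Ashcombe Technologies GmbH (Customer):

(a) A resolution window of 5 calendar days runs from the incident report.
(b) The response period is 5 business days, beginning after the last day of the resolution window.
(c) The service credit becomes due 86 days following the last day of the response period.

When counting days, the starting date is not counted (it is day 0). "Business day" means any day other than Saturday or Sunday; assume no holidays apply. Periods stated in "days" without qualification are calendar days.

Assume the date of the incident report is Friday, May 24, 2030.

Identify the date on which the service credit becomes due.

August 30, 2030

Adding 5 calendar days to May 24, 2030 gives May 29, 2030, which is the last day of the resolution window.
From Wednesday, May 29, 2030, 5 business days (May 30, May 31, Jun 3, Jun 4, Jun 5, skipping weekends) brings us to Wednesday, June 5, 2030, which is the last day of the response period.
Adding 86 calendar days to June 5, 2030 gives August 30, 2030, which is the date on which the service credit becomes due.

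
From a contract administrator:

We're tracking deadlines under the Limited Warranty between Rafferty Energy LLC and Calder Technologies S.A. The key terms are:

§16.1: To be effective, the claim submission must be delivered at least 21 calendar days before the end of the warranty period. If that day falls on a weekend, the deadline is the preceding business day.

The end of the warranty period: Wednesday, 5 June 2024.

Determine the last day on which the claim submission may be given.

Counting back 21 calendar days from 5 June 2024 gives 15 May 2024. That is a Wednesday, so no adjustment is needed.

15 May 2024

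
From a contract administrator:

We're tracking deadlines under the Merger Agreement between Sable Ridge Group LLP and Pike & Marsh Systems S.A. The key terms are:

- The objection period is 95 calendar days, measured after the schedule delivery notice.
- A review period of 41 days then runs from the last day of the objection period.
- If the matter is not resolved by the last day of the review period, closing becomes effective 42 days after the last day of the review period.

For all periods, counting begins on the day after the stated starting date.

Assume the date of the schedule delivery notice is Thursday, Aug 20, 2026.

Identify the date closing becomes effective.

The last day of the objection period: 95 calendar days after Aug 20, 2026 is Nov 23, 2026.
Adding 41 calendar days to Nov 23, 2026 gives Jan 3, 2027, which is the last day of the review period.
The date closing becomes effective: Jan 3, 2027 + 42 days = Feb 14, 2027.

Feb 14, 2027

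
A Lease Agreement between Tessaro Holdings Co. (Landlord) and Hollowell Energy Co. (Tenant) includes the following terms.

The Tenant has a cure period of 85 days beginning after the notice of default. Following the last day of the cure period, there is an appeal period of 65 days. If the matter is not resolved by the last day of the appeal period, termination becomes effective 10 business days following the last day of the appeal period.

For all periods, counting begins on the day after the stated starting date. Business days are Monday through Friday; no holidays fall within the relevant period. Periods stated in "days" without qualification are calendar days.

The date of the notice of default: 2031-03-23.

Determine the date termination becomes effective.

Adding 85 calendar days to 2031-03-23 gives 2031-06-16, which is the last day of the cure period.
The last day of the appeal period: 65 calendar days after 2031-06-16 is 2031-08-20.
From Wednesday, 2031-08-20, 10 business days (Aug 21, Aug 22, Aug 25, Aug 26, Aug 27, Aug 28, Aug 29, Sep 1, Sep 2, Sep 3, skipping weekends) brings us to Wednesday, 2031-09-03, which is the date termination becomes effective.

2031-09-03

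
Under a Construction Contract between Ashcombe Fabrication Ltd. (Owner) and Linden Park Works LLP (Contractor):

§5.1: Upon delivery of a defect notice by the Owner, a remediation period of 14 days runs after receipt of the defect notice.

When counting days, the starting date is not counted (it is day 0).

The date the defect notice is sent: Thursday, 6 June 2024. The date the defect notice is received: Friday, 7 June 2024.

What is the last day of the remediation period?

21 June 2024

The last day of the remediation period: 14 calendar days after 7 June 2024 is 21 June 2024.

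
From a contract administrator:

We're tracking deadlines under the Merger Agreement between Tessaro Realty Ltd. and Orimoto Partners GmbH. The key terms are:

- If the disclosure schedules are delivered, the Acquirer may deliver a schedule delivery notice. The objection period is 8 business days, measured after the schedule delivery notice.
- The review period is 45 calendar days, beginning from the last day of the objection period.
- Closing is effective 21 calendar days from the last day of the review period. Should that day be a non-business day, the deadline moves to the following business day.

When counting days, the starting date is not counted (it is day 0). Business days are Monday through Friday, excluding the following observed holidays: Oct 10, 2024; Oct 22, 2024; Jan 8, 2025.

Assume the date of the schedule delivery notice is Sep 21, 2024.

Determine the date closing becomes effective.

The last day of the objection period: 8 business days after Saturday, Sep 21, 2024, skipping weekends — Sep 23, Sep 24, Sep 25, Sep 26, Sep 27, Sep 30, Oct 1, Oct 2 — lands on Wednesday, Oct 2, 2024.
The last day of the review period: Oct 2, 2024 + 45 days = Nov 16, 2024.
The date closing becomes effective: Nov 16, 2024 + 21 days = Dec 7, 2024. That falls on a Saturday, so it rolls to the next business day, Monday, Dec 9, 2024.

Dec 9, 2024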